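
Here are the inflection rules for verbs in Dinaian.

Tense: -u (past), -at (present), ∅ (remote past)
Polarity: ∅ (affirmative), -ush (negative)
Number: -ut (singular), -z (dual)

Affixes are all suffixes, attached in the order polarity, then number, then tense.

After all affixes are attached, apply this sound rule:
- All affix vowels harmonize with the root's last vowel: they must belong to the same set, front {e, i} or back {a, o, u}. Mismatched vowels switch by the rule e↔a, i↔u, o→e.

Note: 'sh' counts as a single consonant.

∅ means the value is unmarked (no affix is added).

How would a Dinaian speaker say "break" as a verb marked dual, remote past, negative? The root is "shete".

Attach polarity negative -ush → sheteush.
Attach number dual -z → sheteushz.
tense = remote past: zero marking, form stays sheteushz.
Apply vowel harmony: sheteushz → sheteishz.

sheteishz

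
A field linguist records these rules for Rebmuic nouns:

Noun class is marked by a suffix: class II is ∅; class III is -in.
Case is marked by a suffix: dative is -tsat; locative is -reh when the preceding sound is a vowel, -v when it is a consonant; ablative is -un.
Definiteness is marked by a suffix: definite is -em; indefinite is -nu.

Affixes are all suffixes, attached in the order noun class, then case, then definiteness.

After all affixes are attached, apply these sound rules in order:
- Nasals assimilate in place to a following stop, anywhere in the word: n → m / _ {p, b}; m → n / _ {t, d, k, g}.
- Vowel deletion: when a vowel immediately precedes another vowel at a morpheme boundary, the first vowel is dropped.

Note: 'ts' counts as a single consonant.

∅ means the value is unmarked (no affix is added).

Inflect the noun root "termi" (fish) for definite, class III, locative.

Attach noun class class III -in → termiin.
Attach case locative -v (after consonant 'n') → termiinv.
Attach definiteness definite -em → termiinvem.
Nasal assimilation: no change.
Apply vowel deletion: termiinvem → terminvem.

terminvem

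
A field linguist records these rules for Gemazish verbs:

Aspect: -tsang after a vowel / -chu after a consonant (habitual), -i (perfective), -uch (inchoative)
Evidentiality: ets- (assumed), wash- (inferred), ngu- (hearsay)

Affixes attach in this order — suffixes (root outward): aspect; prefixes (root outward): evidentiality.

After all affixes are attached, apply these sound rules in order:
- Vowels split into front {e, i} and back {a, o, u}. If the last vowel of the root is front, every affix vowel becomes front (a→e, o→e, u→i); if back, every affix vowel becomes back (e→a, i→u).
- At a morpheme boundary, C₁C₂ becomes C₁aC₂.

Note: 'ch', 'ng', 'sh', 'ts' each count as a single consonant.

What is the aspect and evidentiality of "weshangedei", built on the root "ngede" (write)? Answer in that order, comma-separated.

Segment: wash-ngede-i.
aspect: -i → perfective.
evidentiality: wash- → inferred.

perfective, inferred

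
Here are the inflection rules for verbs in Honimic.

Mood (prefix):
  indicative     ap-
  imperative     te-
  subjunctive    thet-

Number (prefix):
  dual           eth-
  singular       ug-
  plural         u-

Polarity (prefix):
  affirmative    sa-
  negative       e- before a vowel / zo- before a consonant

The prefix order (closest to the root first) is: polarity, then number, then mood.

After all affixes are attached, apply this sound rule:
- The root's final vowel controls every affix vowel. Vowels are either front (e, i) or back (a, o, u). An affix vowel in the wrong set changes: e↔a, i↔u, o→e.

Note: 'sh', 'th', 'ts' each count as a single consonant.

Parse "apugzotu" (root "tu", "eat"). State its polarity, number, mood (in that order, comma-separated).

Segment: ap-ug-zo-tu.
polarity: e/zo- → negative.
number: ug- → singular.
mood: ap- → indicative.

negative, singular, indicative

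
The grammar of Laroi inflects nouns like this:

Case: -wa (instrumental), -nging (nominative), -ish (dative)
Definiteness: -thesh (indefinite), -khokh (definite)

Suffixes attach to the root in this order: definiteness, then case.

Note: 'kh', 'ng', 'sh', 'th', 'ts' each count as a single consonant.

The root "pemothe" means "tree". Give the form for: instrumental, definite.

pemothekhokhwa

Attach definiteness definite -khokh → pemothekhokh.
Attach case instrumental -wa → pemothekhokhwa.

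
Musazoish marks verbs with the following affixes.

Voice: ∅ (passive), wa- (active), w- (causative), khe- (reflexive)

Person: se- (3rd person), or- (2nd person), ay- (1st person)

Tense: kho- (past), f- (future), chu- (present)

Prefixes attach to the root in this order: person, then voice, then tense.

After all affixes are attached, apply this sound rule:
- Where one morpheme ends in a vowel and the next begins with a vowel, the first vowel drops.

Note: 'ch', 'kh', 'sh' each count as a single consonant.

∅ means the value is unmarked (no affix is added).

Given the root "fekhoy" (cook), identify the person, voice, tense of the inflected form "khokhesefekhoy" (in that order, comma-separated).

Segment: kho-khe-se-fekhoy.
person: se- → 3rd person.
voice: khe- → reflexive.
tense: kho- → past.

3rd person, reflexive, past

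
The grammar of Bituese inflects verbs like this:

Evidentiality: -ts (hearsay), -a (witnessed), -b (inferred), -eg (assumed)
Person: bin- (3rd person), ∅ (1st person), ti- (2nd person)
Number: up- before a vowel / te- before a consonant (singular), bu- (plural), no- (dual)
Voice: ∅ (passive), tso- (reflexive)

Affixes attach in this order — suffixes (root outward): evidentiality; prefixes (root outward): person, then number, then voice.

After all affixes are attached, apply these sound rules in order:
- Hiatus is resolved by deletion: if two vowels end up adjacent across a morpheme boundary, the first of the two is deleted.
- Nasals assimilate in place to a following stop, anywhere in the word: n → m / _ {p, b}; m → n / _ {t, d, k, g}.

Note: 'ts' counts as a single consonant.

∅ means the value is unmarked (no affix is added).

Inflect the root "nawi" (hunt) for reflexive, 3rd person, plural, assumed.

Attach person 3rd person bin- → binnawi.
Attach number plural bu- → bubinnawi.
Attach evidentiality assumed -eg → bubinnawieg.
Attach voice reflexive tso- → tsobubinnawieg.
Apply vowel deletion: tsobubinnawieg → tsobubinnaweg.
Nasal assimilation: no change.

tsobubinnaweg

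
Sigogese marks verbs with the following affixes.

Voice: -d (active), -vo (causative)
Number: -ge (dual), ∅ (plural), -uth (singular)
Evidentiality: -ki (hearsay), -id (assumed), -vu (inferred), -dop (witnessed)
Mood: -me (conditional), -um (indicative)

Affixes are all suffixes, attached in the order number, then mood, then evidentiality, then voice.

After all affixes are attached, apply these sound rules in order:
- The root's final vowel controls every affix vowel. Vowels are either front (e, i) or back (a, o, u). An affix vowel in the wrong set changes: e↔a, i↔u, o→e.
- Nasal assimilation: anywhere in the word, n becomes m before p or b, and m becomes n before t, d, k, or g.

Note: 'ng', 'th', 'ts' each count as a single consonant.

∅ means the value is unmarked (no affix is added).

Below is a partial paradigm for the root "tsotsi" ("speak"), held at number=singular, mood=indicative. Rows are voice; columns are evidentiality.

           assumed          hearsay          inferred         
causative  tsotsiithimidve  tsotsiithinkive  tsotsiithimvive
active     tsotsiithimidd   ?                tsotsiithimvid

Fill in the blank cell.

Attach number singular -uth → tsotsiuth.
Attach mood indicative -um → tsotsiuthum.
Attach evidentiality hearsay -ki → tsotsiuthumki.
Attach voice active -d → tsotsiuthumkid.
Apply vowel harmony: tsotsiuthumkid → tsotsiithimkid.
Apply nasal assimilation: tsotsiithimkid → tsotsiithinkid.

tsotsiithinkid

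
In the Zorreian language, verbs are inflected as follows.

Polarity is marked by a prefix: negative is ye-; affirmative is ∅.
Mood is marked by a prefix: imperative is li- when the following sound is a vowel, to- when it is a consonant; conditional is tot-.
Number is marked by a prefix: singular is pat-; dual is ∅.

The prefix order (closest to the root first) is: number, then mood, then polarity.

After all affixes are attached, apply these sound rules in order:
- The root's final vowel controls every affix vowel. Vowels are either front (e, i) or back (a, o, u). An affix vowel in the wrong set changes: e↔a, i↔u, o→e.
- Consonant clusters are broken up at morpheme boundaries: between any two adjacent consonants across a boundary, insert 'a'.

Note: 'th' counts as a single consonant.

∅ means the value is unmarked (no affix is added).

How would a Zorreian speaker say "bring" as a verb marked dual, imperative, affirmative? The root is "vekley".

tevekley

number = dual: zero marking, form stays vekley.
Attach mood imperative to- (before consonant 'v') → tovekley.
polarity = affirmative: zero marking, form stays tovekley.
Apply vowel harmony: tovekley → tevekley.
Epenthesis: no change.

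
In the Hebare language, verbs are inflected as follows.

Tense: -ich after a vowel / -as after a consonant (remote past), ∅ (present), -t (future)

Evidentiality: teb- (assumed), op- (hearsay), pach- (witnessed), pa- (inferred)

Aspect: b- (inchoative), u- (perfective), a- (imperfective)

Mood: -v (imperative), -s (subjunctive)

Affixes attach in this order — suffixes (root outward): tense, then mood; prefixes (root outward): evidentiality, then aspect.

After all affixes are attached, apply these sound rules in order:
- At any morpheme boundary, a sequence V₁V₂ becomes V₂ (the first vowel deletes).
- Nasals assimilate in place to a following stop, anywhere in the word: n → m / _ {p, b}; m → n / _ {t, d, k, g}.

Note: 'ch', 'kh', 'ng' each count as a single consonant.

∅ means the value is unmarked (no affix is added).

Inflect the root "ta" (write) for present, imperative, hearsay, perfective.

Attach evidentiality hearsay op- → opta.
Attach aspect perfective u- → uopta.
tense = present: zero marking, form stays uopta.
Attach mood imperative -v → uoptav.
Apply vowel deletion: uoptav → optav.
Nasal assimilation: no change.

optav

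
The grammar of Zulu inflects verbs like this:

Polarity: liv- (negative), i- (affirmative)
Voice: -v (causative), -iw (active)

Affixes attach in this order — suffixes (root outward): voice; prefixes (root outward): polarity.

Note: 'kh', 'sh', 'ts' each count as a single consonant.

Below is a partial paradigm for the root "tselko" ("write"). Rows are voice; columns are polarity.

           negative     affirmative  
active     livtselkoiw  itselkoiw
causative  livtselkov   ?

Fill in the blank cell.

itselkov

Attach voice causative -v → tselkov.
Attach polarity affirmative i- → itselkov.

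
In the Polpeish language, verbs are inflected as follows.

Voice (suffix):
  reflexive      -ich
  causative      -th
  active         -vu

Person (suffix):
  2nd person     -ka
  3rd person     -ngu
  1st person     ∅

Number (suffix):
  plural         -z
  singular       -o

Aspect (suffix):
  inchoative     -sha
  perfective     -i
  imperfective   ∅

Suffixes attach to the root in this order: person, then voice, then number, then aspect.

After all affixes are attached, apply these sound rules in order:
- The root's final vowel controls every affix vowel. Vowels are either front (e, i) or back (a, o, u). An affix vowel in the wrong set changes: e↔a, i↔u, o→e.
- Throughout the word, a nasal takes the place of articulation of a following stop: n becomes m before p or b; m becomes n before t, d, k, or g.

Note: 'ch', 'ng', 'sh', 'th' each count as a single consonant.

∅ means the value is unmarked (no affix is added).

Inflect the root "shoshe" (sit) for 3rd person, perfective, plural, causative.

Attach person 3rd person -ngu → shoshengu.
Attach voice causative -th → shoshenguth.
Attach number plural -z → shoshenguthz.
Attach aspect perfective -i → shoshenguthzi.
Apply vowel harmony: shoshenguthzi → shoshengithzi.
Nasal assimilation: no change.

shoshengithzi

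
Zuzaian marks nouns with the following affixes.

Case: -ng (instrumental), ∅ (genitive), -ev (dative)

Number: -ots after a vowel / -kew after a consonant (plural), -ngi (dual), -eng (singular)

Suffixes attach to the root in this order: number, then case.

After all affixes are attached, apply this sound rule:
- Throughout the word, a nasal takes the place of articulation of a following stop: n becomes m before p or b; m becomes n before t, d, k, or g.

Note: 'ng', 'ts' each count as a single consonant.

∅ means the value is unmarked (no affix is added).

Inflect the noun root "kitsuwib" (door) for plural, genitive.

Attach number plural -kew (after consonant 'b') → kitsuwibkew.
case = genitive: zero marking, form stays kitsuwibkew.
Nasal assimilation: no change.

kitsuwibkew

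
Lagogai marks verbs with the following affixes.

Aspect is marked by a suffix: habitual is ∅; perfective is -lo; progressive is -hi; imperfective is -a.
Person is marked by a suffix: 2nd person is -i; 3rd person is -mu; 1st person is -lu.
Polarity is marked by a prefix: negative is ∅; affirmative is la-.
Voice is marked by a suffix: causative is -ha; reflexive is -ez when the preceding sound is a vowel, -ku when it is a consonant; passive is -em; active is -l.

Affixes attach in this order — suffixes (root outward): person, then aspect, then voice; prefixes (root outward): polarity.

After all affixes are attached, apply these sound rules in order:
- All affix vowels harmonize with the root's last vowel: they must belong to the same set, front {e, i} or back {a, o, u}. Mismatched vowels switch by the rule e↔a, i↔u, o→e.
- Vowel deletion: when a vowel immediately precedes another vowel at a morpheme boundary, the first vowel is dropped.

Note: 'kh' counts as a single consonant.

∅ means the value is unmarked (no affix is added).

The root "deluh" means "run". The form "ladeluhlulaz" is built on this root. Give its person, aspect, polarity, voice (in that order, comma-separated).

Segment: la-deluh-lu-lo-ez.
person: -lu → 1st person.
aspect: -lo → perfective.
polarity: la- → affirmative.
voice: -ez/ku → reflexive.

1st person, perfective, affirmative, reflexive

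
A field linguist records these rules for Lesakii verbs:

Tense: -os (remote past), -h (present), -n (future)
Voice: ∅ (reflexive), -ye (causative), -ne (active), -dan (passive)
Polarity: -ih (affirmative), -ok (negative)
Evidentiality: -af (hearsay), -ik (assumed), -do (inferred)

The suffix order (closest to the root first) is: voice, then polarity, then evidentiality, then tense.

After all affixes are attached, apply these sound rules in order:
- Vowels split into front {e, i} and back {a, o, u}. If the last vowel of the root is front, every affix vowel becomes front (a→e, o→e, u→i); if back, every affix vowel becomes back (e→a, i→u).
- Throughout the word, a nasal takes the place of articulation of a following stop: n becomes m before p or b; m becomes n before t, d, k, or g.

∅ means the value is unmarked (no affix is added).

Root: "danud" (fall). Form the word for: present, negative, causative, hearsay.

danudyaokafh

Attach voice causative -ye → danudye.
Attach polarity negative -ok → danudyeok.
Attach evidentiality hearsay -af → danudyeokaf.
Attach tense present -h → danudyeokafh.
Apply vowel harmony: danudyeokafh → danudyaokafh.
Nasal assimilation: no change.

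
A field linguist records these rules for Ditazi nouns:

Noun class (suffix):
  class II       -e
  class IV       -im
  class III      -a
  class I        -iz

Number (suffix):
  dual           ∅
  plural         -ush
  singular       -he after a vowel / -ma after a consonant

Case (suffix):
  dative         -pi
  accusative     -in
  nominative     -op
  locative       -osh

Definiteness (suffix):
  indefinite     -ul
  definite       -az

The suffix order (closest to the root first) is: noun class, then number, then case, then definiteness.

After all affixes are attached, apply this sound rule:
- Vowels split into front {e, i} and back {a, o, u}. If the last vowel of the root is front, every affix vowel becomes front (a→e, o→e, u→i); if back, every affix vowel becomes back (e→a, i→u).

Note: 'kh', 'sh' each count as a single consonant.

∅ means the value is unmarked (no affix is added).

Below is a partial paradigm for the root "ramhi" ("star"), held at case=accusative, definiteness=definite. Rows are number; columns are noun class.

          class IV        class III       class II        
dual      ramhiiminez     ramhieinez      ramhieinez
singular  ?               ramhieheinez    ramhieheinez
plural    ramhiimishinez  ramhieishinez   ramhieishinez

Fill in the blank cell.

ramhiimmeinez

Attach noun class class IV -im → ramhiim.
Attach number singular -ma (after consonant 'm') → ramhiimma.
Attach case accusative -in → ramhiimmain.
Attach definiteness definite -az → ramhiimmainaz.
Apply vowel harmony: ramhiimmainaz → ramhiimmeinez.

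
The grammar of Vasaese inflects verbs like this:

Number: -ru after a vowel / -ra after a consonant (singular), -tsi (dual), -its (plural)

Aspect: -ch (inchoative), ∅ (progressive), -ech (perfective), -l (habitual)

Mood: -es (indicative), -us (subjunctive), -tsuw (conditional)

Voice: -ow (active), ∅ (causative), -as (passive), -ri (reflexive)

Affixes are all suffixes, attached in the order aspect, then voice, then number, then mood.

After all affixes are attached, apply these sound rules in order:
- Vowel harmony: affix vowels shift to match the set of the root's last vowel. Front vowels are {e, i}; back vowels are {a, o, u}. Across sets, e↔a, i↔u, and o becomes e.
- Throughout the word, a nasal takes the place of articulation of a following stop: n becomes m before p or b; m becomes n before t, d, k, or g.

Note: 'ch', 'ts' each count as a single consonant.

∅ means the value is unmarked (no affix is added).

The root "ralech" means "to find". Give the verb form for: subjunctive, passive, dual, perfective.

Attach aspect perfective -ech → ralechech.
Attach voice passive -as → ralechechas.
Attach number dual -tsi → ralechechastsi.
Attach mood subjunctive -us → ralechechastsius.
Apply vowel harmony: ralechechastsius → ralechechestsiis.
Nasal assimilation: no change.

ralechechestsiis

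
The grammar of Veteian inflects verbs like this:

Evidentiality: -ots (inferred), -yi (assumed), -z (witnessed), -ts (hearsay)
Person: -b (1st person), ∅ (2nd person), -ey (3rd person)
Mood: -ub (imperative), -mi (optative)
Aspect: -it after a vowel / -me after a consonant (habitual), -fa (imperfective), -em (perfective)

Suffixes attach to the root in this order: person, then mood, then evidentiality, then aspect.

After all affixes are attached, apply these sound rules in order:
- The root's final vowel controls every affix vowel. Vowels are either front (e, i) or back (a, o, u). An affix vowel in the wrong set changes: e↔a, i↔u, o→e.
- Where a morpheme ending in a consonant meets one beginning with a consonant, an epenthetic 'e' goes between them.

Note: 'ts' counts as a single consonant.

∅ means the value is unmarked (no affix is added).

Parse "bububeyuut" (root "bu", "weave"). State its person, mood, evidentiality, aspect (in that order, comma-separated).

Segment: bu-b-ub-yi-it.
person: -b → 1st person.
mood: -ub → imperative.
evidentiality: -yi → assumed.
aspect: -it/me → habitual.

1st person, imperative, assumed, habitual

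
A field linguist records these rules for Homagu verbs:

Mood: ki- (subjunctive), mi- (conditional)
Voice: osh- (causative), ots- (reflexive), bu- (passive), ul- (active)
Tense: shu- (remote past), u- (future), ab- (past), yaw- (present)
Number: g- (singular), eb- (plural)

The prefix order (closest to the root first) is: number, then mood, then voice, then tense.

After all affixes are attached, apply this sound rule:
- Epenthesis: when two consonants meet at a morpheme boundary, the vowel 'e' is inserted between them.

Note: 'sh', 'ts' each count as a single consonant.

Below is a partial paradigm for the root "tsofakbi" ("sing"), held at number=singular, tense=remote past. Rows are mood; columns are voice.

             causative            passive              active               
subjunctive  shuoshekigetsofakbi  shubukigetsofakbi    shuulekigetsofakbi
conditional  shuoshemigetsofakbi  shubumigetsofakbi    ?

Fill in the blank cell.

shuulemigetsofakbi

Attach number singular g- → gtsofakbi.
Attach mood conditional mi- → migtsofakbi.
Attach voice active ul- → ulmigtsofakbi.
Attach tense remote past shu- → shuulmigtsofakbi.
Apply epenthesis: shuulmigtsofakbi → shuulemigetsofakbi.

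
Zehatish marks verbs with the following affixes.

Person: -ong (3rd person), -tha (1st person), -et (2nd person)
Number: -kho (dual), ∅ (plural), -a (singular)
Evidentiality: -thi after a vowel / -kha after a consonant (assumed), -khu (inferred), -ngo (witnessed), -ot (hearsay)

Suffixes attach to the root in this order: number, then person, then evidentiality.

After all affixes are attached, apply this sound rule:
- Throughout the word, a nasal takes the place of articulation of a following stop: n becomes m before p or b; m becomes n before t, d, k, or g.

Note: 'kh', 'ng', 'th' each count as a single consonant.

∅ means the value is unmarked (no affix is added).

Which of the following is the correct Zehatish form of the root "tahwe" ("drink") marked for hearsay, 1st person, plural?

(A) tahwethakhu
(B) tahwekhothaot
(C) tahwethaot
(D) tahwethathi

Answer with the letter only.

C

number = plural: zero marking, form stays tahwe.
Attach person 1st person -tha → tahwetha.
Attach evidentiality hearsay -ot → tahwethaot.
Nasal assimilation: no change.
So the correct form is tahwethaot, option (C).
(D) tahwethathi is wrong: it uses assumed instead of hearsay for evidentiality.
(A) tahwethakhu is wrong: it uses inferred instead of hearsay for evidentiality.
(B) tahwekhothaot is wrong: it uses dual instead of plural for number.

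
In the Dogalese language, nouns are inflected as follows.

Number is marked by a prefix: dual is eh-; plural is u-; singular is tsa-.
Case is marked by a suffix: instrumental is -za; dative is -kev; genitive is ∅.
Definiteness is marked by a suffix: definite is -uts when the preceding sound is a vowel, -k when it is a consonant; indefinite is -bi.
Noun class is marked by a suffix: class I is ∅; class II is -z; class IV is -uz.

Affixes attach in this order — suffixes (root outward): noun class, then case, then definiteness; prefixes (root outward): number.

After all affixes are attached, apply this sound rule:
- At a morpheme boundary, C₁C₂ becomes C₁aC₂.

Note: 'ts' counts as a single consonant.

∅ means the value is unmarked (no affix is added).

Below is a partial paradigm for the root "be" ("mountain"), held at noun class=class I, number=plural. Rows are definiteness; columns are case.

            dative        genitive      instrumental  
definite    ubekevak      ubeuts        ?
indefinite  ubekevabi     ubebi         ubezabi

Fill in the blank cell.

noun class = class I: zero marking, form stays be.
Attach number plural u- → ube.
Attach case instrumental -za → ubeza.
Attach definiteness definite -uts (after vowel 'a') → ubezauts.
Epenthesis: no change.

ubezauts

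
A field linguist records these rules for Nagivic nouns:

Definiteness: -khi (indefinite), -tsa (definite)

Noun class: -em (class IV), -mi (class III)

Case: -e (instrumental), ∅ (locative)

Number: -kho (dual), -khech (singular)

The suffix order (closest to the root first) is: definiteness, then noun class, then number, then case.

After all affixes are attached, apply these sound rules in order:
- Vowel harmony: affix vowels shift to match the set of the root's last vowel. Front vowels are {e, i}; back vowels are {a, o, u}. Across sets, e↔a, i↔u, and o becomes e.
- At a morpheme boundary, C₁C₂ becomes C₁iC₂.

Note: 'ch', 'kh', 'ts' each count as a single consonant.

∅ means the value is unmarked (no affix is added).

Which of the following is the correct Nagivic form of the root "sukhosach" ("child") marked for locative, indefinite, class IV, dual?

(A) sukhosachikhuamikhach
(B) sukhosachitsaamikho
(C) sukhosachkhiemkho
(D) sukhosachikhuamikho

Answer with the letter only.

D

Attach definiteness indefinite -khi → sukhosachkhi.
Attach noun class class IV -em → sukhosachkhiem.
Attach number dual -kho → sukhosachkhiemkho.
case = locative: zero marking, form stays sukhosachkhiemkho.
Apply vowel harmony: sukhosachkhiemkho → sukhosachkhuamkho.
Apply epenthesis: sukhosachkhuamkho → sukhosachikhuamikho.
So the correct form is sukhosachikhuamikho, option (D).
(B) sukhosachitsaamikho is wrong: it uses definite instead of indefinite for definiteness.
(C) sukhosachkhiemkho is wrong: it fails to apply the sound rule(s).
(A) sukhosachikhuamikhach is wrong: it uses singular instead of dual for number.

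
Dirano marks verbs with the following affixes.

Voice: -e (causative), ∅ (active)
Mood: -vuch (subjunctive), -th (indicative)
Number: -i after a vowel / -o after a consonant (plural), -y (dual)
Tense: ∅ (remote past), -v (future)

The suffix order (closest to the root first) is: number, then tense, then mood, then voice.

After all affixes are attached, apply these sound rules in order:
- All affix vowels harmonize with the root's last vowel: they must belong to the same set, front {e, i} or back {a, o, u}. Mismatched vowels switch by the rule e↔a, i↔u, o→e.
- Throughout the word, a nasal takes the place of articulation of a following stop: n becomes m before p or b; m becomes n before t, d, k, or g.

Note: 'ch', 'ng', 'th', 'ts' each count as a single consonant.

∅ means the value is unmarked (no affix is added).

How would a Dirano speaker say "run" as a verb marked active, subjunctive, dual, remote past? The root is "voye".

Attach number dual -y → voyey.
tense = remote past: zero marking, form stays voyey.
Attach mood subjunctive -vuch → voyeyvuch.
voice = active: zero marking, form stays voyeyvuch.
Apply vowel harmony: voyeyvuch → voyeyvich.
Nasal assimilation: no change.

voyeyvich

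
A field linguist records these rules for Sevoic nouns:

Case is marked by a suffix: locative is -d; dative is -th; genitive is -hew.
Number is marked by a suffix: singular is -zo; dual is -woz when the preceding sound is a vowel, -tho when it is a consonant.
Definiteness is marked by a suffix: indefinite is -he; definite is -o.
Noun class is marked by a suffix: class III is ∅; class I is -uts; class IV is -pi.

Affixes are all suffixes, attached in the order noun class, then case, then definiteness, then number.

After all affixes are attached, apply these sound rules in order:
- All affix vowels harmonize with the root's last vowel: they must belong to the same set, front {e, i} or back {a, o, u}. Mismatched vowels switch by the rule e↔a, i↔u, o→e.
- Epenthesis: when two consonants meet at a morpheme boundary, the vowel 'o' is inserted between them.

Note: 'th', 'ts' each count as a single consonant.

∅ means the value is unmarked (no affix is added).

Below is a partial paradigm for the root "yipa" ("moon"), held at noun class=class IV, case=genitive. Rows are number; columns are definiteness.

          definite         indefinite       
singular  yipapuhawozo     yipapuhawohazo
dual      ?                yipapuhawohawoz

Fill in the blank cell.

yipapuhawowoz

Attach noun class class IV -pi → yipapi.
Attach case genitive -hew → yipapihew.
Attach definiteness definite -o → yipapihewo.
Attach number dual -woz (after vowel 'o') → yipapihewowoz.
Apply vowel harmony: yipapihewowoz → yipapuhawowoz.
Epenthesis: no change.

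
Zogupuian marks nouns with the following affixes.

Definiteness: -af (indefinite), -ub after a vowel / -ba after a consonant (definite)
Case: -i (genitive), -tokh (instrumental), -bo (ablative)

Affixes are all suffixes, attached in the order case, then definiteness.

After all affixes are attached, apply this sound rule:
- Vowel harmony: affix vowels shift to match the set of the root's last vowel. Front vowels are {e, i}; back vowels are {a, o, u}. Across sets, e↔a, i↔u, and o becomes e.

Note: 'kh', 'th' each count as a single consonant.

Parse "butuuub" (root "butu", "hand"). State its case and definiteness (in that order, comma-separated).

genitive, definite

Segment: butu-i-ub.
case: -i → genitive.
definiteness: -ub/ba → definite.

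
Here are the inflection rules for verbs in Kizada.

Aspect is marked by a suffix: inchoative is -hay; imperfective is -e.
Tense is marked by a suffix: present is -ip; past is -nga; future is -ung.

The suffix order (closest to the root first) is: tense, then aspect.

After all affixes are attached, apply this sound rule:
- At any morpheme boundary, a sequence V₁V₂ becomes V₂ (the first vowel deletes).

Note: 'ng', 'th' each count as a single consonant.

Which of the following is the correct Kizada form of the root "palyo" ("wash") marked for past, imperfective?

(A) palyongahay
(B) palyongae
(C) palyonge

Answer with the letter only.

Attach tense past -nga → palyonga.
Attach aspect imperfective -e → palyongae.
Apply vowel deletion: palyongae → palyonge.
So the correct form is palyonge, option (C).
(B) palyongae is wrong: it fails to apply the sound rule(s).
(A) palyongahay is wrong: it uses inchoative instead of imperfective for aspect.

C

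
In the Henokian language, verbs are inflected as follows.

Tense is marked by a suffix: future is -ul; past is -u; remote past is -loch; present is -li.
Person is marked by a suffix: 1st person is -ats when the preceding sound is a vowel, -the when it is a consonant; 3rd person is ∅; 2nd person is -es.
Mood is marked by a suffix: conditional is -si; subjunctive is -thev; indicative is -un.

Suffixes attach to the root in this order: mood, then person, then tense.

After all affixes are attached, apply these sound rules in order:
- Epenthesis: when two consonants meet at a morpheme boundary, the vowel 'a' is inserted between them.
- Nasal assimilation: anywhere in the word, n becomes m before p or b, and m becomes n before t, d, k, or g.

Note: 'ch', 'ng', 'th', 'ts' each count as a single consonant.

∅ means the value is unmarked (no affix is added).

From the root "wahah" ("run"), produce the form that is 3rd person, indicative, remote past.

Attach mood indicative -un → wahahun.
person = 3rd person: zero marking, form stays wahahun.
Attach tense remote past -loch → wahahunloch.
Apply epenthesis: wahahunloch → wahahunaloch.
Nasal assimilation: no change.

wahahunaloch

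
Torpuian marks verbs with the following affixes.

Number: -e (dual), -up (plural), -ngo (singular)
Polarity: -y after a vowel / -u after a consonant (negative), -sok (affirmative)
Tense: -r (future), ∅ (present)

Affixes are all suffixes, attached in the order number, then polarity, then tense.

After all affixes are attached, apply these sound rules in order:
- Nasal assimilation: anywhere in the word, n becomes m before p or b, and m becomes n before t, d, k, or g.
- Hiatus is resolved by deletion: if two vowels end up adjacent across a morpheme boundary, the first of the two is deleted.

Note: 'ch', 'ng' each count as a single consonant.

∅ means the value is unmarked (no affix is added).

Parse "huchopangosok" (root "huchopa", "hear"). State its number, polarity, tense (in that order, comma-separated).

singular, affirmative, present

Segment: huchopa-ngo-sok.
number: -ngo → singular.
polarity: -sok → affirmative.
tense: ∅ → present.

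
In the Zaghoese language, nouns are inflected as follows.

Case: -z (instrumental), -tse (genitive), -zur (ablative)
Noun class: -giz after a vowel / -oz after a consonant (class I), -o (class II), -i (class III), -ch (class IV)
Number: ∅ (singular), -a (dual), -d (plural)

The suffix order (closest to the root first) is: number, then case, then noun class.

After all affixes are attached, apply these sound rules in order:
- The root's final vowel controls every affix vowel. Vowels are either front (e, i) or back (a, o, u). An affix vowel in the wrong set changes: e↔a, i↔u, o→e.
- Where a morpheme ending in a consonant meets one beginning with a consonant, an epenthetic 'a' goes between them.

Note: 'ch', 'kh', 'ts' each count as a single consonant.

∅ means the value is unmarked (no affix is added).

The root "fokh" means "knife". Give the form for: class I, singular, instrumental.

fokhazoz

number = singular: zero marking, form stays fokh.
Attach case instrumental -z → fokhz.
Attach noun class class I -oz (after consonant 'z') → fokhzoz.
Vowel harmony: no change.
Apply epenthesis: fokhzoz → fokhazoz.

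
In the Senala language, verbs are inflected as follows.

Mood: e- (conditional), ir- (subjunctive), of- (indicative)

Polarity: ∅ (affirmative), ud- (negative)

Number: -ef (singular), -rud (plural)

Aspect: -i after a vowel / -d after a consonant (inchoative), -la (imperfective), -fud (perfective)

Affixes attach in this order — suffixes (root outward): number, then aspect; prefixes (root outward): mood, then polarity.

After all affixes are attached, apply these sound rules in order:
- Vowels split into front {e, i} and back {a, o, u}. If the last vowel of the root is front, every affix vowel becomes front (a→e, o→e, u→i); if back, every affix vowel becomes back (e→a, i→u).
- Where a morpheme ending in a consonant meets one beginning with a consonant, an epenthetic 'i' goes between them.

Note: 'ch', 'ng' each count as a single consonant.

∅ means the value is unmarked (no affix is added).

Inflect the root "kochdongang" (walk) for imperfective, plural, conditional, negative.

udakochdongangirudila

Attach number plural -rud → kochdongangrud.
Attach aspect imperfective -la → kochdongangrudla.
Attach mood conditional e- → ekochdongangrudla.
Attach polarity negative ud- → udekochdongangrudla.
Apply vowel harmony: udekochdongangrudla → udakochdongangrudla.
Apply epenthesis: udakochdongangrudla → udakochdongangirudila.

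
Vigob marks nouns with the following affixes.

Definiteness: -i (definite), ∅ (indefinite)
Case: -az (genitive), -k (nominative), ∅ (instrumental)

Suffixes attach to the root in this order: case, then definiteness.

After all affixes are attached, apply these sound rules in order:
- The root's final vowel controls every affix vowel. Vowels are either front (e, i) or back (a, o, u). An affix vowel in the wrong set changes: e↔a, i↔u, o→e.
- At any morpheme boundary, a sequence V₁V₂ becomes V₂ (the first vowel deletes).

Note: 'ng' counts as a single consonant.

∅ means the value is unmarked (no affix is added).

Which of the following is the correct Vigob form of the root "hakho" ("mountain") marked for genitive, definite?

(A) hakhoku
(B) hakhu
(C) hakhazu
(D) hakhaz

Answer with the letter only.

C

Attach case genitive -az → hakhoaz.
Attach definiteness definite -i → hakhoazi.
Apply vowel harmony: hakhoazi → hakhoazu.
Apply vowel deletion: hakhoazu → hakhazu.
So the correct form is hakhazu, option (C).
(A) hakhoku is wrong: it uses nominative instead of genitive for case.
(D) hakhaz is wrong: it uses indefinite instead of definite for definiteness.
(B) hakhu is wrong: it uses instrumental instead of genitive for case.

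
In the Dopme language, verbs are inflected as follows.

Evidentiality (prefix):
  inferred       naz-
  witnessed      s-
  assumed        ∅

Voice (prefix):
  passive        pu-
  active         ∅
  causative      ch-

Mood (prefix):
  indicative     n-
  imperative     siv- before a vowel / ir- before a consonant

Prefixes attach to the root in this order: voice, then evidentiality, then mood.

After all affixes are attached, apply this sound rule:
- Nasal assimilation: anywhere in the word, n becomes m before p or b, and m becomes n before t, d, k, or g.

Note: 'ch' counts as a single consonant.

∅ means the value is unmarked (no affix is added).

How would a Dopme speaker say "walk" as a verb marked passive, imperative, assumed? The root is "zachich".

Attach voice passive pu- → puzachich.
evidentiality = assumed: zero marking, form stays puzachich.
Attach mood imperative ir- (before consonant 'p') → irpuzachich.
Nasal assimilation: no change.

irpuzachich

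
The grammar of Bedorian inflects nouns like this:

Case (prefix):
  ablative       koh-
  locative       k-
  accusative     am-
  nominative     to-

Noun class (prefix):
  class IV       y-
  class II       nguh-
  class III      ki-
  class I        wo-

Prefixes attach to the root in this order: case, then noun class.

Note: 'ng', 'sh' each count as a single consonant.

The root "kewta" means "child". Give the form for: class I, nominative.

Attach case nominative to- → tokewta.
Attach noun class class I wo- → wotokewta.

wotokewta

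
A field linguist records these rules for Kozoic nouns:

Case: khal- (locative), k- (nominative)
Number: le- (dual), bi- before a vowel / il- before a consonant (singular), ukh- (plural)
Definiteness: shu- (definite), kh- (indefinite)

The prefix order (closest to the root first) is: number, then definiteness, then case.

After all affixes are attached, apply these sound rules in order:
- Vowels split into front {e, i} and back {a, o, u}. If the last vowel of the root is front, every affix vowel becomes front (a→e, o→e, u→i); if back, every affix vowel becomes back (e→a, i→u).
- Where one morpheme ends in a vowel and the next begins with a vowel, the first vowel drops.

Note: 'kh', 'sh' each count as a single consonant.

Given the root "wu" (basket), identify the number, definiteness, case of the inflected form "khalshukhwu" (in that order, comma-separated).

Segment: khal-shu-ukh-wu.
number: ukh- → plural.
definiteness: shu- → definite.
case: khal- → locative.

plural, definite, locative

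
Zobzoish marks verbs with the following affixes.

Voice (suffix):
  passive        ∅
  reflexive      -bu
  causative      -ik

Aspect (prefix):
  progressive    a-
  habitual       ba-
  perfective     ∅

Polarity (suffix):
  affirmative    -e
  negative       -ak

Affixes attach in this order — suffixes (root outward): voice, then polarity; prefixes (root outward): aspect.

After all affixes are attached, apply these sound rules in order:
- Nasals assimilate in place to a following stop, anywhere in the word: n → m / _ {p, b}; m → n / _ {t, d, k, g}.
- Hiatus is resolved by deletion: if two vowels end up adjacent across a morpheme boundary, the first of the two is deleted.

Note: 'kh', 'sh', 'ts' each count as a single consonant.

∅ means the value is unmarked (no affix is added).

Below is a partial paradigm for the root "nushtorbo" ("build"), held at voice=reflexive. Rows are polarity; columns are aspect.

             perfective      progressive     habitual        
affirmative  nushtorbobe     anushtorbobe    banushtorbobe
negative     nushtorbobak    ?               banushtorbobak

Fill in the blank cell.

anushtorbobak

Attach voice reflexive -bu → nushtorbobu.
Attach aspect progressive a- → anushtorbobu.
Attach polarity negative -ak → anushtorbobuak.
Nasal assimilation: no change.
Apply vowel deletion: anushtorbobuak → anushtorbobak.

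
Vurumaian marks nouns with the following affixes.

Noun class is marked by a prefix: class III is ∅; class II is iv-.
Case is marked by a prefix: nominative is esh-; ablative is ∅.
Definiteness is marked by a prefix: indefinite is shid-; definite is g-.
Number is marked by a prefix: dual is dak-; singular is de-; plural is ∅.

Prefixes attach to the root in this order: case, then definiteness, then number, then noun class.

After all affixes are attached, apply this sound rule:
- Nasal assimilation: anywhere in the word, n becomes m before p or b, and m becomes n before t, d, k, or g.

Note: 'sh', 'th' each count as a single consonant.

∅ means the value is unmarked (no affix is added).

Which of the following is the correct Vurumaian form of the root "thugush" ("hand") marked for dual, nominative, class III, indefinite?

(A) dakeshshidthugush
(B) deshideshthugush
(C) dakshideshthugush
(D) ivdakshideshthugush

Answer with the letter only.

C

Attach case nominative esh- → eshthugush.
Attach definiteness indefinite shid- → shideshthugush.
Attach number dual dak- → dakshideshthugush.
noun class = class III: zero marking, form stays dakshideshthugush.
Nasal assimilation: no change.
So the correct form is dakshideshthugush, option (C).
(A) dakeshshidthugush is wrong: it has the affixes in the wrong order.
(D) ivdakshideshthugush is wrong: it uses class II instead of class III for noun class.
(B) deshideshthugush is wrong: it uses singular instead of dual for number.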